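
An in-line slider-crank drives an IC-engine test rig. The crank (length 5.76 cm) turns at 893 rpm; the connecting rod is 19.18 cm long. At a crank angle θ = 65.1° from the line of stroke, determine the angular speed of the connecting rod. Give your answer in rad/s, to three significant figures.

12.3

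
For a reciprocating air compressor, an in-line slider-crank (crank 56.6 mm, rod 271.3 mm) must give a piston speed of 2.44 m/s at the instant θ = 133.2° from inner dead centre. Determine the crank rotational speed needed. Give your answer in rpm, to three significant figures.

For an in-line slider-crank, |v_piston| = rω|sinθ|·[1 + r cosθ/√(L² − r² sin²θ)].
With r = 0.0566 m, L = 0.2713 m, θ = 133.2°: the bracketed kinematic factor |dx/dθ| = 0.035298 m.
ω = v/|dx/dθ| = 2.44/0.035298 = 69.126 rad/s.
N = 60ω/(2π) = 660.11 rpm.

660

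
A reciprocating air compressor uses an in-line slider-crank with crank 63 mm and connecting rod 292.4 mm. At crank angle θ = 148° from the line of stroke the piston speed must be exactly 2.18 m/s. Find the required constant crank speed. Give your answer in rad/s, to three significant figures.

For an in-line slider-crank, |v_piston| = rω|sinθ|·[1 + r cosθ/√(L² − r² sin²θ)].
With r = 0.063 m, L = 0.2924 m, θ = 148°: the bracketed kinematic factor |dx/dθ| = 0.027245 m.
ω = v/|dx/dθ| = 2.18/0.027245 = 80.016 rad/s.

80.0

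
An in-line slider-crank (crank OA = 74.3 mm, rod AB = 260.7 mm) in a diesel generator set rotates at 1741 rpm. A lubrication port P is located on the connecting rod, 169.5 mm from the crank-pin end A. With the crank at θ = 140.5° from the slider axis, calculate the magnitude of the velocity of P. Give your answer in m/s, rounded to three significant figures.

ω = 182.3 rad/s.  Crank-pin speed |V_A| = rω = 13.546 m/s, perpendicular to OA.
Rod angle: sinφ = −(r/L) sinθ ⇒ φ = -10.445°; ω_rod = −rω cosθ/√(L²−r²sin²θ) = +40.77 rad/s.
V_P = V_A + ω_rod × AP, with AP = 0.1695 m along the rod.
Components: V_Px = −rω sinθ − a·ω_rod·sinφ = -7.3637 m/s;  V_Py = rω cosθ + a·ω_rod·cosφ = -3.6566 m/s.
|V_P| = √(V_Px² + V_Py²) = 8.2216 m/s.

8.22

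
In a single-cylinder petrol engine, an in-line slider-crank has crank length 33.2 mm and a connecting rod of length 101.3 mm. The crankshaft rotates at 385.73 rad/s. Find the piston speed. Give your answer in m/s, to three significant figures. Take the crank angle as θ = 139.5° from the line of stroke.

ω = 385.7 rad/s
For an in-line slider-crank, x = r cosθ + √(L² − r² sin²θ), so v = −rω sinθ·[1 + r cosθ/√(L² − r² sin²θ)].
With r = 0.0332 m, L = 0.1013 m, θ = 139.5°: √(L² − r² sin²θ) = 0.098979 m.
v = −0.0332·385.7·0.64945·[1 + 0.0332·-0.76041/0.098979] = -6.1957 m/s.
|v| = 6.1957 m/s.

6.20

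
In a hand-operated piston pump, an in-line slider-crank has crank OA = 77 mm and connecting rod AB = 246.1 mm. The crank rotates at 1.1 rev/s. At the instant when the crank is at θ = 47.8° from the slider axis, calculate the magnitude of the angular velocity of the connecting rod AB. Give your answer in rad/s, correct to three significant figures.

1.49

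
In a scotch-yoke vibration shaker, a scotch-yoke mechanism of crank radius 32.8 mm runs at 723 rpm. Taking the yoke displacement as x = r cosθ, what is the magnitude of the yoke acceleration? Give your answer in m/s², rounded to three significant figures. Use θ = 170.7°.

186

ω = 75.71 rad/s (from 723 rpm).
x = r cosθ ⇒ ẍ = −rω² cosθ (ω constant).
|a| = rω²|cosθ| = 0.0328·(75.71)²·|cos 170.7°| = 185.55 m/s².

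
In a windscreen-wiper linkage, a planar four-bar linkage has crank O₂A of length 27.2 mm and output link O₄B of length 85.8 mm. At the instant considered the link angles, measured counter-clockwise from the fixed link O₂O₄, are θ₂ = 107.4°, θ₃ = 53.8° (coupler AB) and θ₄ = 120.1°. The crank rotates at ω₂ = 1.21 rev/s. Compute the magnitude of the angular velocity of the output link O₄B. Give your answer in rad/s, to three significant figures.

2.12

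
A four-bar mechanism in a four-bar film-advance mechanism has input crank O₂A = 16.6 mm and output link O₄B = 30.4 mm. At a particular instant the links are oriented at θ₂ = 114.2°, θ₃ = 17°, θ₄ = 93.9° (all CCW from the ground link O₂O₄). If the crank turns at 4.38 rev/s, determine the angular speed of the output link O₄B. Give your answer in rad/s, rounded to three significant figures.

ω₂ = 27.52 rad/s (from 4.38 rev/s).
Differentiating the loop-closure r₂e^{iθ₂}+r₃e^{iθ₃}=r₁+r₄e^{iθ₄} gives r₂ω₂e^{iθ₂}+r₃ω₃e^{iθ₃}=r₄ω₄e^{iθ₄}.
Eliminating the other unknown: ω₄ = r₂ω₂ sin(θ₂−θ₃) / [r₄ sin(θ₄−θ₃)].
Numerator sine = +0.99211; denominator sine = +0.97398.
Result = 0.0166·27.52·(+0.99211) / (0.0304·(+0.97398)) = +15.307 rad/s; magnitude 15.307 rad/s.

15.3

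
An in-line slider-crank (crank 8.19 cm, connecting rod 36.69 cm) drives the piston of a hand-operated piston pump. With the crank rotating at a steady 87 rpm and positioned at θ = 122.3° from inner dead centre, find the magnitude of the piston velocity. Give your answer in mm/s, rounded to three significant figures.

ω = 2π·87/60 = 9.111 rad/s
For an in-line slider-crank, x = r cosθ + √(L² − r² sin²θ), so v = −rω sinθ·[1 + r cosθ/√(L² − r² sin²θ)].
With r = 0.0819 m, L = 0.3669 m, θ = 122.3°: √(L² − r² sin²θ) = 0.36031 m.
v = −0.0819·9.111·0.84526·[1 + 0.0819·-0.53435/0.36031] = -0.5541 m/s.
|v| = 0.5541 m/s = 554.1 mm/s.

554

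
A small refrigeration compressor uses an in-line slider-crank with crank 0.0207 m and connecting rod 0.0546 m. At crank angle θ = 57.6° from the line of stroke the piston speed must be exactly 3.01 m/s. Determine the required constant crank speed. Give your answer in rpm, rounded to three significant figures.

For an in-line slider-crank, |v_piston| = rω|sinθ|·[1 + r cosθ/√(L² − r² sin²θ)].
With r = 0.0207 m, L = 0.0546 m, θ = 57.6°: the bracketed kinematic factor |dx/dθ| = 0.021225 m.
ω = v/|dx/dθ| = 3.01/0.021225 = 141.81 rad/s.
N = 60ω/(2π) = 1354.2 rpm.

1350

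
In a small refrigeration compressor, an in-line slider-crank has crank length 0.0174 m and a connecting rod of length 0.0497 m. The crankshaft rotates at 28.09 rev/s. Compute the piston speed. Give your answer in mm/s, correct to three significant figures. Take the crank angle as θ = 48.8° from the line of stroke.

ω = 2π·28.1 = 176.5 rad/s
For an in-line slider-crank, x = r cosθ + √(L² − r² sin²θ), so v = −rω sinθ·[1 + r cosθ/√(L² − r² sin²θ)].
With r = 0.0174 m, L = 0.0497 m, θ = 48.8°: √(L² − r² sin²θ) = 0.047945 m.
v = −0.0174·176.5·0.75241·[1 + 0.0174·0.65869/0.047945] = -2.863 m/s.
|v| = 2.863 m/s = 2863 mm/s.

2860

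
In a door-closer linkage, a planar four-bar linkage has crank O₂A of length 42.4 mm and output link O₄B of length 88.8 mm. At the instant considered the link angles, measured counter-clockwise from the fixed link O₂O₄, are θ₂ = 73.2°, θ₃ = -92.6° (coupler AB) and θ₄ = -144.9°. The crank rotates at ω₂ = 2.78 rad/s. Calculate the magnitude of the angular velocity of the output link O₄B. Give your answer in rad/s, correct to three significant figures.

ω₂ = 2.78 rad/s
Differentiating the loop-closure r₂e^{iθ₂}+r₃e^{iθ₃}=r₁+r₄e^{iθ₄} gives r₂ω₂e^{iθ₂}+r₃ω₃e^{iθ₃}=r₄ω₄e^{iθ₄}.
Eliminating the other unknown: ω₄ = r₂ω₂ sin(θ₂−θ₃) / [r₄ sin(θ₄−θ₃)].
Numerator sine = +0.24531; denominator sine = -0.79122.
Result = 0.0424·2.78·(+0.24531) / (0.0888·(-0.79122)) = -0.41154 rad/s; magnitude 0.41154 rad/s.

0.412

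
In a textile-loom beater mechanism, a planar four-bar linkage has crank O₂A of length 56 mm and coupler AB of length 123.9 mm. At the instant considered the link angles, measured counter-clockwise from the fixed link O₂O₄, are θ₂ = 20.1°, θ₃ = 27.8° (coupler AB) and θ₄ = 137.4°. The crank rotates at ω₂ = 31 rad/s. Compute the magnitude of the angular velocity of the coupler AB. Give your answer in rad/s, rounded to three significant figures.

13.2

ω₂ = 31 rad/s
Differentiating the loop-closure r₂e^{iθ₂}+r₃e^{iθ₃}=r₁+r₄e^{iθ₄} gives r₂ω₂e^{iθ₂}+r₃ω₃e^{iθ₃}=r₄ω₄e^{iθ₄}.
Eliminating the other unknown: ω₃ = r₂ω₂ sin(θ₄−θ₂) / [r₃ sin(θ₃−θ₄)].
Numerator sine = +0.88862; denominator sine = -0.94206.
Result = 0.056·31·(+0.88862) / (0.1239·(-0.94206)) = -13.216 rad/s; magnitude 13.216 rad/s.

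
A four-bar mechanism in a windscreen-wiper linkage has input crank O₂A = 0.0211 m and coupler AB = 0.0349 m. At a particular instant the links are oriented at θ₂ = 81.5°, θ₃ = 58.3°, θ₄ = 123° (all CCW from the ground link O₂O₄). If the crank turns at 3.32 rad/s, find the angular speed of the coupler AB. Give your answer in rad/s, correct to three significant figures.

1.47

ω₂ = 3.32 rad/s
Differentiating the loop-closure r₂e^{iθ₂}+r₃e^{iθ₃}=r₁+r₄e^{iθ₄} gives r₂ω₂e^{iθ₂}+r₃ω₃e^{iθ₃}=r₄ω₄e^{iθ₄}.
Eliminating the other unknown: ω₃ = r₂ω₂ sin(θ₄−θ₂) / [r₃ sin(θ₃−θ₄)].
Numerator sine = +0.66262; denominator sine = -0.90408.
Result = 0.0211·3.32·(+0.66262) / (0.0349·(-0.90408)) = -1.4711 rad/s; magnitude 1.4711 rad/s.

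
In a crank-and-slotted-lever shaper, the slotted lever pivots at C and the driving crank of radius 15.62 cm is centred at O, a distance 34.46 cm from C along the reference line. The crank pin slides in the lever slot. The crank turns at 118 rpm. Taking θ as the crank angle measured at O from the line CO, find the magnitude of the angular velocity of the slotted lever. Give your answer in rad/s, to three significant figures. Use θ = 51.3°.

3.41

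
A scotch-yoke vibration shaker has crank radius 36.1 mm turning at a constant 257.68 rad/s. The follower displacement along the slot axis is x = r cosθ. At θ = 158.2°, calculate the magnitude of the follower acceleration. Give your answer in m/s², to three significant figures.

ω = 257.7 rad/s
x = r cosθ ⇒ ẍ = −rω² cosθ (ω constant).
|a| = rω²|cosθ| = 0.0361·(257.7)²·|cos 158.2°| = 2225.6 m/s².

2230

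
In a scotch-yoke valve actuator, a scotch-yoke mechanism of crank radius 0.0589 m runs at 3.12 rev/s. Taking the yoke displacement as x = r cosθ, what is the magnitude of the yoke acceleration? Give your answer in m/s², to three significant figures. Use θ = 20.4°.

ω = 19.6 rad/s (from 3.12 rev/s).
x = r cosθ ⇒ ẍ = −rω² cosθ (ω constant).
|a| = rω²|cosθ| = 0.0589·(19.6)²·|cos 20.4°| = 21.216 m/s².

21.2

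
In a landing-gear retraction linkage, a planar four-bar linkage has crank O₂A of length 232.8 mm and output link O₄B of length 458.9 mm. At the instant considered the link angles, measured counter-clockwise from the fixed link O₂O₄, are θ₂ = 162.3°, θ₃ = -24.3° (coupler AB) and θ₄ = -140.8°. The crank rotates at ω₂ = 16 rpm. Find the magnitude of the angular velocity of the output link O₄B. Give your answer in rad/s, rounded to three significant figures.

0.109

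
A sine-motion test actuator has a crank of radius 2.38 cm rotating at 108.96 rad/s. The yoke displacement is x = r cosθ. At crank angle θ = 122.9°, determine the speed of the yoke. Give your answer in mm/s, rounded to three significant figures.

ω = 109 rad/s
x = r cosθ ⇒ ẋ = −rω sinθ.
|v| = rω|sinθ| = 0.0238·109·|sin 122.9°| = 2.1773 m/s = 2177.3 mm/s.

2180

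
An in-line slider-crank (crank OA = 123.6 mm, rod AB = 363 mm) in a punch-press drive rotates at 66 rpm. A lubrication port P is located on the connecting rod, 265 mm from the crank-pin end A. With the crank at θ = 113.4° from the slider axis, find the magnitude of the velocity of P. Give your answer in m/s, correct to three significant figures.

0.708

ω = 6.912 rad/s.  Crank-pin speed |V_A| = rω = 0.85426 m/s, perpendicular to OA.
Rod angle: sinφ = −(r/L) sinθ ⇒ φ = -18.209°; ω_rod = −rω cosθ/√(L²−r²sin²θ) = +0.9839 rad/s.
V_P = V_A + ω_rod × AP, with AP = 0.265 m along the rod.
Components: V_Px = −rω sinθ − a·ω_rod·sinφ = -0.70253 m/s;  V_Py = rω cosθ + a·ω_rod·cosφ = -0.091593 m/s.
|V_P| = √(V_Px² + V_Py²) = 0.70847 m/s.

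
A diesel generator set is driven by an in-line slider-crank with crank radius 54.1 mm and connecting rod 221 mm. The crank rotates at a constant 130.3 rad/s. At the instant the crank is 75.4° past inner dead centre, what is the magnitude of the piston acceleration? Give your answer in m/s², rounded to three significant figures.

ω = 130.3 rad/s
x(θ) = r cosθ + √(L² − r² sin²θ); with ω constant, a = ω²·d²x/dθ².
d²x/dθ² = −r cosθ − r²(cos2θ)/√u − r⁴ sin²2θ/(4u^{3/2}),  u = L² − r² sin²θ = 0.0461002 m².
Substituting r = 0.0541 m, L = 0.221 m, θ = 75.4°: d²x/dθ² = -0.0017892 m.
a = ω²·d²x/dθ² = (130.3)²·(-0.0017892) = -30.378 m/s²;  |a| = 30.378 m/s².

30.4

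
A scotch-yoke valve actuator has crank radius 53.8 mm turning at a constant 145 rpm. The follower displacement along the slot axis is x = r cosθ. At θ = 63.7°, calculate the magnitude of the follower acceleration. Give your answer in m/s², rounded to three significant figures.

5.50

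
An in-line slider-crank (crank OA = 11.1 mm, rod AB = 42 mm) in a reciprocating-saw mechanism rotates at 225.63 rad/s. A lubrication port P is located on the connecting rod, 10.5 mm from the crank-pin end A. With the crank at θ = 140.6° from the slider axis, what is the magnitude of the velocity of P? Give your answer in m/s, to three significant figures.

ω = 225.6 rad/s.  Crank-pin speed |V_A| = rω = 2.5045 m/s, perpendicular to OA.
Rod angle: sinφ = −(r/L) sinθ ⇒ φ = -9.657°; ω_rod = −rω cosθ/√(L²−r²sin²θ) = +46.741 rad/s.
V_P = V_A + ω_rod × AP, with AP = 0.0105 m along the rod.
Components: V_Px = −rω sinθ − a·ω_rod·sinφ = -1.5073 m/s;  V_Py = rω cosθ + a·ω_rod·cosφ = -1.4515 m/s.
|V_P| = √(V_Px² + V_Py²) = 2.0926 m/s.

2.09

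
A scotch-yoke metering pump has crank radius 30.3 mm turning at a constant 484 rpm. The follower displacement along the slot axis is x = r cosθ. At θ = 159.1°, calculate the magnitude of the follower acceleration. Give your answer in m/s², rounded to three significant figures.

ω = 50.68 rad/s (from 484 rpm).
x = r cosθ ⇒ ẍ = −rω² cosθ (ω constant).
|a| = rω²|cosθ| = 0.0303·(50.68)²·|cos 159.1°| = 72.716 m/s².

72.7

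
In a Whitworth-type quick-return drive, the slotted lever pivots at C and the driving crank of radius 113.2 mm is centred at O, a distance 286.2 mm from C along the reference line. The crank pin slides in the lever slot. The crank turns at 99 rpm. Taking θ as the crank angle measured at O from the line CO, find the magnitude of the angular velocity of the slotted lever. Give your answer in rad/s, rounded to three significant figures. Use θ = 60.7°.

ω = 10.37 rad/s (from 99 rpm).
Crank pin A relative to C: A = (d + r cosθ, r sinθ); lever angle φ = atan2(r sinθ, d + r cosθ).
Differentiating tanφ: φ̇ = rω(d cosθ + r)/(d² + r² + 2dr cosθ).
d² + r² + 2dr cosθ = |CA|² = 0.126435 m²;  d cosθ + r = +0.25326 m.
|ω_lever| = |0.1132·10.37·+0.25326| / 0.126435 = 2.3508 rad/s.

2.35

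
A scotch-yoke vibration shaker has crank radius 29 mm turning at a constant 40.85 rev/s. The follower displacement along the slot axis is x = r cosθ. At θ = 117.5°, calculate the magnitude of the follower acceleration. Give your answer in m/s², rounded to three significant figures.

ω = 256.7 rad/s (from 40.85 rev/s).
x = r cosθ ⇒ ẍ = −rω² cosθ (ω constant).
|a| = rω²|cosθ| = 0.029·(256.7)²·|cos 117.5°| = 882.16 m/s².

882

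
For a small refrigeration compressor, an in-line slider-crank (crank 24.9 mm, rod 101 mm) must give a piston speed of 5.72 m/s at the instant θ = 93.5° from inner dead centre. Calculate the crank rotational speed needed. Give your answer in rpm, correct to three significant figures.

2230

For an in-line slider-crank, |v_piston| = rω|sinθ|·[1 + r cosθ/√(L² − r² sin²θ)].
With r = 0.0249 m, L = 0.101 m, θ = 93.5°: the bracketed kinematic factor |dx/dθ| = 0.024468 m.
ω = v/|dx/dθ| = 5.72/0.024468 = 233.78 rad/s.
N = 60ω/(2π) = 2232.4 rpm.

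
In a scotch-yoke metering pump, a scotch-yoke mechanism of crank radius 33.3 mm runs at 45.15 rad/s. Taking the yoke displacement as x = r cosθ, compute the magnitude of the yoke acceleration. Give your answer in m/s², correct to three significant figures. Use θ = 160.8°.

64.1

ω = 45.15 rad/s
x = r cosθ ⇒ ẍ = −rω² cosθ (ω constant).
|a| = rω²|cosθ| = 0.0333·(45.15)²·|cos 160.8°| = 64.107 m/s².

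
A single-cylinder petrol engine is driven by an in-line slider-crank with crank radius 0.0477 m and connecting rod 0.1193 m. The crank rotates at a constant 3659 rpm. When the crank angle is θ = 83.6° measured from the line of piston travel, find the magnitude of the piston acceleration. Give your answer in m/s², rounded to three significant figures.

2190

ω = 2π·3659/60 = 383.2 rad/s
x(θ) = r cosθ + √(L² − r² sin²θ); with ω constant, a = ω²·d²x/dθ².
d²x/dθ² = −r cosθ − r²(cos2θ)/√u − r⁴ sin²2θ/(4u^{3/2}),  u = L² − r² sin²θ = 0.0119855 m².
Substituting r = 0.0477 m, L = 0.1193 m, θ = 83.6°: d²x/dθ² = +0.014901 m.
a = ω²·d²x/dθ² = (383.2)²·(+0.014901) = +2187.8 m/s²;  |a| = 2187.8 m/s².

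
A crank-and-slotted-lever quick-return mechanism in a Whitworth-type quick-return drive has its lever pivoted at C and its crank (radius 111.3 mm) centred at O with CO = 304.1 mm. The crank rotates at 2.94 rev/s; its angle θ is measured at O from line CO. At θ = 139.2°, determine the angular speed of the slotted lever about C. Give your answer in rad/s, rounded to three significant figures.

ω = 18.47 rad/s (from 2.94 rev/s).
Crank pin A relative to C: A = (d + r cosθ, r sinθ); lever angle φ = atan2(r sinθ, d + r cosθ).
Differentiating tanφ: φ̇ = rω(d cosθ + r)/(d² + r² + 2dr cosθ).
d² + r² + 2dr cosθ = |CA|² = 0.0536215 m²;  d cosθ + r = -0.1189 m.
|ω_lever| = |0.1113·18.47·-0.1189| / 0.0536215 = 4.559 rad/s.

4.56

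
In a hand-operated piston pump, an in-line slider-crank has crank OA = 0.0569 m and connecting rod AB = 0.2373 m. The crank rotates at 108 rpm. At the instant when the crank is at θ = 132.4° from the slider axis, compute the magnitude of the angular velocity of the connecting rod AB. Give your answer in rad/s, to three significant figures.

1.86

ω = 11.31 rad/s (converted from 108 rpm).
The rod makes angle φ with the slider axis where L sinφ = r sinθ; differentiating, L cosφ·φ̇ = r ω cosθ.
L cosφ = √(L² − r² sin²θ) = 0.23355 m.
|ω_rod| = r ω |cosθ| / √(L² − r² sin²θ) = 0.0569·11.31·0.67430/0.23355 = 1.858 rad/s.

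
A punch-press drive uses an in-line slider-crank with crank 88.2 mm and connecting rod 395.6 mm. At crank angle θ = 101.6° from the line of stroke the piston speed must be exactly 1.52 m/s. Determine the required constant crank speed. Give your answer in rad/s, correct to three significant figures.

18.4

For an in-line slider-crank, |v_piston| = rω|sinθ|·[1 + r cosθ/√(L² − r² sin²θ)].
With r = 0.0882 m, L = 0.3956 m, θ = 101.6°: the bracketed kinematic factor |dx/dθ| = 0.082429 m.
ω = v/|dx/dθ| = 1.52/0.082429 = 18.44 rad/s.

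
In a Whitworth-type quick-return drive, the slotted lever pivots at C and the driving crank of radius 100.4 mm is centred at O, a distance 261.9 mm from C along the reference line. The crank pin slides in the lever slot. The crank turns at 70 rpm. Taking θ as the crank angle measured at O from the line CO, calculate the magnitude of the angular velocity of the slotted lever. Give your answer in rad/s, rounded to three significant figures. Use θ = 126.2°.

ω = 7.33 rad/s (from 70 rpm).
Crank pin A relative to C: A = (d + r cosθ, r sinθ); lever angle φ = atan2(r sinθ, d + r cosθ).
Differentiating tanφ: φ̇ = rω(d cosθ + r)/(d² + r² + 2dr cosθ).
d² + r² + 2dr cosθ = |CA|² = 0.0476121 m²;  d cosθ + r = -0.05428 m.
|ω_lever| = |0.1004·7.33·-0.05428| / 0.0476121 = 0.83903 rad/s.

0.839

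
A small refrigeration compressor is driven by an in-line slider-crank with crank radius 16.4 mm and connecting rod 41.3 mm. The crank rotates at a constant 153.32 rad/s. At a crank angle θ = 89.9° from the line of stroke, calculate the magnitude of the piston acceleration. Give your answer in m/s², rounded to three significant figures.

166

ω = 153.3 rad/s
x(θ) = r cosθ + √(L² − r² sin²θ); with ω constant, a = ω²·d²x/dθ².
d²x/dθ² = −r cosθ − r²(cos2θ)/√u − r⁴ sin²2θ/(4u^{3/2}),  u = L² − r² sin²θ = 0.00143673 m².
Substituting r = 0.0164 m, L = 0.0413 m, θ = 89.9°: d²x/dθ² = +0.0070671 m.
a = ω²·d²x/dθ² = (153.3)²·(+0.0070671) = +166.13 m/s²;  |a| = 166.13 m/s².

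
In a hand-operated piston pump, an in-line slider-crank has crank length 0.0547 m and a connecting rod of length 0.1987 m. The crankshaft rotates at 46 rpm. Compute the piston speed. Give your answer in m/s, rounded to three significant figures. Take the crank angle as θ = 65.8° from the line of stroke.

ω = 2π·46/60 = 4.817 rad/s
For an in-line slider-crank, x = r cosθ + √(L² − r² sin²θ), so v = −rω sinθ·[1 + r cosθ/√(L² − r² sin²θ)].
With r = 0.0547 m, L = 0.1987 m, θ = 65.8°: √(L² − r² sin²θ) = 0.19233 m.
v = −0.0547·4.817·0.91212·[1 + 0.0547·0.40992/0.19233] = -0.26836 m/s.
|v| = 0.26836 m/s.

0.268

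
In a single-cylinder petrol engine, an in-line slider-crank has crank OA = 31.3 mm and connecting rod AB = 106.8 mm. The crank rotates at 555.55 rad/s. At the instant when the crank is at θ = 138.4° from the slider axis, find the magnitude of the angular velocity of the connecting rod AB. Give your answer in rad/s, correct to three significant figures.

ω = 555.5 rad/s
The rod makes angle φ with the slider axis where L sinφ = r sinθ; differentiating, L cosφ·φ̇ = r ω cosθ.
L cosφ = √(L² − r² sin²θ) = 0.10476 m.
|ω_rod| = r ω |cosθ| / √(L² − r² sin²θ) = 0.0313·555.5·0.74780/0.10476 = 124.13 rad/s.

124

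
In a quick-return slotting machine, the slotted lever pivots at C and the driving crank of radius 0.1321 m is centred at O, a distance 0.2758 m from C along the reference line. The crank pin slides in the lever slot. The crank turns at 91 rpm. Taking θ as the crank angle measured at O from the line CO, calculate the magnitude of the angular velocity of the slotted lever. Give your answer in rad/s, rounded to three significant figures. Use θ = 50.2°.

2.77

ω = 9.529 rad/s (from 91 rpm).
Crank pin A relative to C: A = (d + r cosθ, r sinθ); lever angle φ = atan2(r sinθ, d + r cosθ).
Differentiating tanφ: φ̇ = rω(d cosθ + r)/(d² + r² + 2dr cosθ).
d² + r² + 2dr cosθ = |CA|² = 0.140159 m²;  d cosθ + r = +0.30864 m.
|ω_lever| = |0.1321·9.529·+0.30864| / 0.140159 = 2.7721 rad/s.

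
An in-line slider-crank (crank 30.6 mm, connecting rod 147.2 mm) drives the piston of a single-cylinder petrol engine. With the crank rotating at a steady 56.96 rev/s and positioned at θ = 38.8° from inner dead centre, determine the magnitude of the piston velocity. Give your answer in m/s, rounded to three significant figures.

ω = 2π·57 = 357.9 rad/s
For an in-line slider-crank, x = r cosθ + √(L² − r² sin²θ), so v = −rω sinθ·[1 + r cosθ/√(L² − r² sin²θ)].
With r = 0.0306 m, L = 0.1472 m, θ = 38.8°: √(L² − r² sin²θ) = 0.14595 m.
v = −0.0306·357.9·0.62660·[1 + 0.0306·0.77934/0.14595] = -7.9835 m/s.
|v| = 7.9835 m/s.

7.98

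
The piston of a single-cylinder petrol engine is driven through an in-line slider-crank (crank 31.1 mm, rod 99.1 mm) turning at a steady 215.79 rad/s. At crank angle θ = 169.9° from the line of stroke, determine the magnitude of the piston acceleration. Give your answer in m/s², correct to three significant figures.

997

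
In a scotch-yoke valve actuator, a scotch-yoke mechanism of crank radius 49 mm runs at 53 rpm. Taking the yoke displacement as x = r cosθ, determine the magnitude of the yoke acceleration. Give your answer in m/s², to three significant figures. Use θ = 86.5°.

0.0921

ω = 5.55 rad/s (from 53 rpm).
x = r cosθ ⇒ ẍ = −rω² cosθ (ω constant).
|a| = rω²|cosθ| = 0.049·(5.55)²·|cos 86.5°| = 0.092147 m/s².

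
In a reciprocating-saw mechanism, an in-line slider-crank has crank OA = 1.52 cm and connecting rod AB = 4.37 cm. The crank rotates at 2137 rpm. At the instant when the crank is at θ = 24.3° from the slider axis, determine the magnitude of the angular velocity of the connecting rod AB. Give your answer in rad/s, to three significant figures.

71.7

ω = 223.8 rad/s (converted from 2137 rpm).
The rod makes angle φ with the slider axis where L sinφ = r sinθ; differentiating, L cosφ·φ̇ = r ω cosθ.
L cosφ = √(L² − r² sin²θ) = 0.04325 m.
|ω_rod| = r ω |cosθ| / √(L² − r² sin²θ) = 0.0152·223.8·0.91140/0.04325 = 71.68 rad/s.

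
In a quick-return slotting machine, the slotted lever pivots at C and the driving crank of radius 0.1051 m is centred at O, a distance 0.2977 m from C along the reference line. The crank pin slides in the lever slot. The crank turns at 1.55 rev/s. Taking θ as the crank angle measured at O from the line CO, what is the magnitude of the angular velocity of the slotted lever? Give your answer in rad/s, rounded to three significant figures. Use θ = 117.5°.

0.468

ω = 9.739 rad/s (from 1.55 rev/s).
Crank pin A relative to C: A = (d + r cosθ, r sinθ); lever angle φ = atan2(r sinθ, d + r cosθ).
Differentiating tanφ: φ̇ = rω(d cosθ + r)/(d² + r² + 2dr cosθ).
d² + r² + 2dr cosθ = |CA|² = 0.0707767 m²;  d cosθ + r = -0.032363 m.
|ω_lever| = |0.1051·9.739·-0.032363| / 0.0707767 = 0.46802 rad/s.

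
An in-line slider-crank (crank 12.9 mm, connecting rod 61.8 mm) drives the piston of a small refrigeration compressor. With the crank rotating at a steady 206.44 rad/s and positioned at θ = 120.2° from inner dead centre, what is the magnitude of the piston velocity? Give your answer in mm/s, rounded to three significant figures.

2060

ω = 206.4 rad/s
For an in-line slider-crank, x = r cosθ + √(L² − r² sin²θ), so v = −rω sinθ·[1 + r cosθ/√(L² − r² sin²θ)].
With r = 0.0129 m, L = 0.0618 m, θ = 120.2°: √(L² − r² sin²θ) = 0.060786 m.
v = −0.0129·206.4·0.86427·[1 + 0.0129·-0.50302/0.060786] = -2.0559 m/s.
|v| = 2.0559 m/s = 2055.9 mm/s.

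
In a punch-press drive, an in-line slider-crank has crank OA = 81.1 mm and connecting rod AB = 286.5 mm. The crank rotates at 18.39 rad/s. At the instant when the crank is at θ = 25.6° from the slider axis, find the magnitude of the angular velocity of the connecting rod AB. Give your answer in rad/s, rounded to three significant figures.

4.73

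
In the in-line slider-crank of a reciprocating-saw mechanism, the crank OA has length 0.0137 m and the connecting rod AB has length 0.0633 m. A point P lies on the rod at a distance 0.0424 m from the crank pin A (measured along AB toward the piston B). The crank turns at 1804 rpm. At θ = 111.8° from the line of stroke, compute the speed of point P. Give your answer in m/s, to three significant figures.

ω = 188.9 rad/s.  Crank-pin speed |V_A| = rω = 2.5881 m/s, perpendicular to OA.
Rod angle: sinφ = −(r/L) sinθ ⇒ φ = -11.593°; ω_rod = −rω cosθ/√(L²−r²sin²θ) = +15.5 rad/s.
V_P = V_A + ω_rod × AP, with AP = 0.0424 m along the rod.
Components: V_Px = −rω sinθ − a·ω_rod·sinφ = -2.271 m/s;  V_Py = rω cosθ + a·ω_rod·cosφ = -0.31735 m/s.
|V_P| = √(V_Px² + V_Py²) = 2.293 m/s.

2.29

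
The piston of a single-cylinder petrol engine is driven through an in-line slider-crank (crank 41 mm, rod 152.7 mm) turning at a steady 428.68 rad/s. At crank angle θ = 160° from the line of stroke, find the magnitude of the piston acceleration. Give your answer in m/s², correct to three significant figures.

5510

ω = 428.7 rad/s
x(θ) = r cosθ + √(L² − r² sin²θ); with ω constant, a = ω²·d²x/dθ².
d²x/dθ² = −r cosθ − r²(cos2θ)/√u − r⁴ sin²2θ/(4u^{3/2}),  u = L² − r² sin²θ = 0.0231207 m².
Substituting r = 0.041 m, L = 0.1527 m, θ = 160°: d²x/dθ² = +0.029976 m.
a = ω²·d²x/dθ² = (428.7)²·(+0.029976) = +5508.5 m/s²;  |a| = 5508.5 m/s².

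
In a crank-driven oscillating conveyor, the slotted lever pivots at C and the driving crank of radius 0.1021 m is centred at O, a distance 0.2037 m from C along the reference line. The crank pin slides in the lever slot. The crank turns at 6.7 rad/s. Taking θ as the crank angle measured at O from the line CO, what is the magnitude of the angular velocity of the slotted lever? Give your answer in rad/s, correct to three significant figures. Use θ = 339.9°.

ω = 6.7 rad/s
Crank pin A relative to C: A = (d + r cosθ, r sinθ); lever angle φ = atan2(r sinθ, d + r cosθ).
Differentiating tanφ: φ̇ = rω(d cosθ + r)/(d² + r² + 2dr cosθ).
d² + r² + 2dr cosθ = |CA|² = 0.0909802 m²;  d cosθ + r = +0.29339 m.
|ω_lever| = |0.1021·6.7·+0.29339| / 0.0909802 = 2.206 rad/s.

2.21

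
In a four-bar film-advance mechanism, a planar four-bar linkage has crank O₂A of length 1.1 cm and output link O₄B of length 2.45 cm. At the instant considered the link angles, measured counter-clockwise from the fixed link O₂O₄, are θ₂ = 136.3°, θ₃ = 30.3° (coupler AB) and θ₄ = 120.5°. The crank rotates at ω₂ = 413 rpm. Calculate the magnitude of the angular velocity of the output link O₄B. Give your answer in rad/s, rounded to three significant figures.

18.7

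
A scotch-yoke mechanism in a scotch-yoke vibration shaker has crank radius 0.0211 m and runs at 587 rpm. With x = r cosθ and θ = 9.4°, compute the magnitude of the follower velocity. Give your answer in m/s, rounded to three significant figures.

0.212

ω = 61.47 rad/s (from 587 rpm).
x = r cosθ ⇒ ẋ = −rω sinθ.
|v| = rω|sinθ| = 0.0211·61.47·|sin 9.4°| = 0.21184 m/s.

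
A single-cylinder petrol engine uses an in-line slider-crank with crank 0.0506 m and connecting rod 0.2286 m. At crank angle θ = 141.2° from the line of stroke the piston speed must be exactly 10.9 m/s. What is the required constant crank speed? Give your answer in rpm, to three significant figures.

3980

For an in-line slider-crank, |v_piston| = rω|sinθ|·[1 + r cosθ/√(L² − r² sin²θ)].
With r = 0.0506 m, L = 0.2286 m, θ = 141.2°: the bracketed kinematic factor |dx/dθ| = 0.026183 m.
ω = v/|dx/dθ| = 10.9/0.026183 = 416.3 rad/s.
N = 60ω/(2π) = 3975.3 rpm.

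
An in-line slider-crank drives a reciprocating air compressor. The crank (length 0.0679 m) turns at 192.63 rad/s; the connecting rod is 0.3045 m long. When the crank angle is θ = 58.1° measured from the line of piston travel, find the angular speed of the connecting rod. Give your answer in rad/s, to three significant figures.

ω = 192.6 rad/s
The rod makes angle φ with the slider axis where L sinφ = r sinθ; differentiating, L cosφ·φ̇ = r ω cosθ.
L cosφ = √(L² − r² sin²θ) = 0.29899 m.
|ω_rod| = r ω |cosθ| / √(L² − r² sin²θ) = 0.0679·192.6·0.52844/0.29899 = 23.117 rad/s.

23.1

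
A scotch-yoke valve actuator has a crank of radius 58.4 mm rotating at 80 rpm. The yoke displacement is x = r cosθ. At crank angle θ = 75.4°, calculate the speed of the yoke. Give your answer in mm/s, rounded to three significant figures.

473

ω = 8.378 rad/s (from 80 rpm).
x = r cosθ ⇒ ẋ = −rω sinθ.
|v| = rω|sinθ| = 0.0584·8.378·|sin 75.4°| = 0.47345 m/s = 473.45 mm/s.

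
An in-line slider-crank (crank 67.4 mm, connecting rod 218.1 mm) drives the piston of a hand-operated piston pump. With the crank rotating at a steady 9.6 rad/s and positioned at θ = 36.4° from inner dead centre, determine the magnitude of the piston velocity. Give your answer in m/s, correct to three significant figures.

0.481

ω = 9.6 rad/s
For an in-line slider-crank, x = r cosθ + √(L² − r² sin²θ), so v = −rω sinθ·[1 + r cosθ/√(L² − r² sin²θ)].
With r = 0.0674 m, L = 0.2181 m, θ = 36.4°: √(L² − r² sin²θ) = 0.2144 m.
v = −0.0674·9.6·0.59342·[1 + 0.0674·0.80489/0.2144] = -0.48112 m/s.
|v| = 0.48112 m/s.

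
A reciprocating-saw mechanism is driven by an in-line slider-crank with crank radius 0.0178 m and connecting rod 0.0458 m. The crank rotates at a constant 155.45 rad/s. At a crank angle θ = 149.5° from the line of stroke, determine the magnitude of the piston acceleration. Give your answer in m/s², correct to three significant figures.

283

ω = 155.4 rad/s
x(θ) = r cosθ + √(L² − r² sin²θ); with ω constant, a = ω²·d²x/dθ².
d²x/dθ² = −r cosθ − r²(cos2θ)/√u − r⁴ sin²2θ/(4u^{3/2}),  u = L² − r² sin²θ = 0.00201602 m².
Substituting r = 0.0178 m, L = 0.0458 m, θ = 149.5°: d²x/dθ² = +0.011704 m.
a = ω²·d²x/dθ² = (155.4)²·(+0.011704) = +282.82 m/s²;  |a| = 282.82 m/s².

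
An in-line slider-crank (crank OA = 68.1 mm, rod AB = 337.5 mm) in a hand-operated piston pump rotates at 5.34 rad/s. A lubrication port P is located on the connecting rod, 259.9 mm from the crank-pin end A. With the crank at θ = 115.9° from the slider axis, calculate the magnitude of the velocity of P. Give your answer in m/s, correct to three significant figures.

0.307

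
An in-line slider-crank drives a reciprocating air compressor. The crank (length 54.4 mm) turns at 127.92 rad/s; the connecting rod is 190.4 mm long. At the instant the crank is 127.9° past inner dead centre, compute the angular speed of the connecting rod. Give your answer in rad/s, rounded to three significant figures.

23.0

ω = 127.9 rad/s
The rod makes angle φ with the slider axis where L sinφ = r sinθ; differentiating, L cosφ·φ̇ = r ω cosθ.
L cosφ = √(L² − r² sin²θ) = 0.1855 m.
|ω_rod| = r ω |cosθ| / √(L² − r² sin²θ) = 0.0544·127.9·0.61429/0.1855 = 23.045 rad/s.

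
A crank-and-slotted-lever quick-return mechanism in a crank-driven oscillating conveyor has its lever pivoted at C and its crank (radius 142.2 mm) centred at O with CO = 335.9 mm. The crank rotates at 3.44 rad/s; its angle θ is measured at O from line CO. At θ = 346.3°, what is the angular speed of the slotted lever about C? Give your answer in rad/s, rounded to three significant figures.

ω = 3.44 rad/s
Crank pin A relative to C: A = (d + r cosθ, r sinθ); lever angle φ = atan2(r sinθ, d + r cosθ).
Differentiating tanφ: φ̇ = rω(d cosθ + r)/(d² + r² + 2dr cosθ).
d² + r² + 2dr cosθ = |CA|² = 0.225862 m²;  d cosθ + r = +0.46854 m.
|ω_lever| = |0.1422·3.44·+0.46854| / 0.225862 = 1.0148 rad/s.

1.01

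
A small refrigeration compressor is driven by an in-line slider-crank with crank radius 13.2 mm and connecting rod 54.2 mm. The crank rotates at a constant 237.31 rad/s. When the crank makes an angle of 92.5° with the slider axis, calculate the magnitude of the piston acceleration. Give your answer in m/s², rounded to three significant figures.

ω = 237.3 rad/s
x(θ) = r cosθ + √(L² − r² sin²θ); with ω constant, a = ω²·d²x/dθ².
d²x/dθ² = −r cosθ − r²(cos2θ)/√u − r⁴ sin²2θ/(4u^{3/2}),  u = L² − r² sin²θ = 0.00276373 m².
Substituting r = 0.0132 m, L = 0.0542 m, θ = 92.5°: d²x/dθ² = +0.0038771 m.
a = ω²·d²x/dθ² = (237.3)²·(+0.0038771) = +218.34 m/s²;  |a| = 218.34 m/s².

218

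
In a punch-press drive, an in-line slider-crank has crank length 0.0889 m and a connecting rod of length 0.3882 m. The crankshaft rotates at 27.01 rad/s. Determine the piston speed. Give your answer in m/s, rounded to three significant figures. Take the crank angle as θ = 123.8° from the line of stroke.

1.74

ω = 27.01 rad/s
For an in-line slider-crank, x = r cosθ + √(L² − r² sin²θ), so v = −rω sinθ·[1 + r cosθ/√(L² − r² sin²θ)].
With r = 0.0889 m, L = 0.3882 m, θ = 123.8°: √(L² − r² sin²θ) = 0.38111 m.
v = −0.0889·27.01·0.83098·[1 + 0.0889·-0.55630/0.38111] = -1.7364 m/s.
|v| = 1.7364 m/s.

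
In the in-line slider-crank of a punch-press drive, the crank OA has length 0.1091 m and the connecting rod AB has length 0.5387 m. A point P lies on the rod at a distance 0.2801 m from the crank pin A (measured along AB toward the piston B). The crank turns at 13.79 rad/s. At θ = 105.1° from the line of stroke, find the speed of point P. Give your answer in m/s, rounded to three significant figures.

1.42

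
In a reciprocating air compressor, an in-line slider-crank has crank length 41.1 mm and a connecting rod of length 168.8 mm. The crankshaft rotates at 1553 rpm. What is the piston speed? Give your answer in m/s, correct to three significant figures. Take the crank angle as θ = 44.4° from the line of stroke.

5.50

ω = 2π·1553/60 = 162.6 rad/s
For an in-line slider-crank, x = r cosθ + √(L² − r² sin²θ), so v = −rω sinθ·[1 + r cosθ/√(L² − r² sin²θ)].
With r = 0.0411 m, L = 0.1688 m, θ = 44.4°: √(L² − r² sin²θ) = 0.16633 m.
v = −0.0411·162.6·0.69966·[1 + 0.0411·0.71447/0.16633] = -5.5022 m/s.
|v| = 5.5022 m/s.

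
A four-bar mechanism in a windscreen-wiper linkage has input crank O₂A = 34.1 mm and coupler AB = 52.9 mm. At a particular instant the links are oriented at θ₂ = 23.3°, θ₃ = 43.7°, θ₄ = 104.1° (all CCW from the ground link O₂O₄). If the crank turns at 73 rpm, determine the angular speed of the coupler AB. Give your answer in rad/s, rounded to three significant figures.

5.59

ω₂ = 7.645 rad/s (from 73 rpm).
Differentiating the loop-closure r₂e^{iθ₂}+r₃e^{iθ₃}=r₁+r₄e^{iθ₄} gives r₂ω₂e^{iθ₂}+r₃ω₃e^{iθ₃}=r₄ω₄e^{iθ₄}.
Eliminating the other unknown: ω₃ = r₂ω₂ sin(θ₄−θ₂) / [r₃ sin(θ₃−θ₄)].
Numerator sine = +0.98714; denominator sine = -0.86949.
Result = 0.0341·7.645·(+0.98714) / (0.0529·(-0.86949)) = -5.5945 rad/s; magnitude 5.5945 rad/s.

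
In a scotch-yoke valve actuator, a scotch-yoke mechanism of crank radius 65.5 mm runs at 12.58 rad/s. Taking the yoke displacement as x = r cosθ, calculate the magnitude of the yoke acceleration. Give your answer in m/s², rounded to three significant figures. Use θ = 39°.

8.06

ω = 12.58 rad/s
x = r cosθ ⇒ ẍ = −rω² cosθ (ω constant).
|a| = rω²|cosθ| = 0.0655·(12.58)²·|cos 39°| = 8.0557 m/s².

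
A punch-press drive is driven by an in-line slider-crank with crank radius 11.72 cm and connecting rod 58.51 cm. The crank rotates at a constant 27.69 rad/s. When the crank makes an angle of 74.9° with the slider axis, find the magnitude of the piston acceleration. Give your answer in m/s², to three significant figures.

7.60

ω = 27.69 rad/s
x(θ) = r cosθ + √(L² − r² sin²θ); with ω constant, a = ω²·d²x/dθ².
d²x/dθ² = −r cosθ − r²(cos2θ)/√u − r⁴ sin²2θ/(4u^{3/2}),  u = L² − r² sin²θ = 0.329538 m².
Substituting r = 0.1172 m, L = 0.5851 m, θ = 74.9°: d²x/dθ² = -0.009914 m.
a = ω²·d²x/dθ² = (27.69)²·(-0.009914) = -7.6015 m/s²;  |a| = 7.6015 m/s².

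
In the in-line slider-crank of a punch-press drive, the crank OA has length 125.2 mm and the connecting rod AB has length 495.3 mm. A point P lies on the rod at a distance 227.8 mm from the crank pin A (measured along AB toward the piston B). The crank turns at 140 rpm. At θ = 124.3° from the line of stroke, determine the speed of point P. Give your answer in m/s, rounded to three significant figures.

ω = 14.66 rad/s.  Crank-pin speed |V_A| = rω = 1.8355 m/s, perpendicular to OA.
Rod angle: sinφ = −(r/L) sinθ ⇒ φ = -12.053°; ω_rod = −rω cosθ/√(L²−r²sin²θ) = +2.1354 rad/s.
V_P = V_A + ω_rod × AP, with AP = 0.2278 m along the rod.
Components: V_Px = −rω sinθ − a·ω_rod·sinφ = -1.4147 m/s;  V_Py = rω cosθ + a·ω_rod·cosφ = -0.55864 m/s.
|V_P| = √(V_Px² + V_Py²) = 1.521 m/s.

1.52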